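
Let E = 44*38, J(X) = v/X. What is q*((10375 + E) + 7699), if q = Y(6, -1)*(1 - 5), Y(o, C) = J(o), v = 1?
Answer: -13164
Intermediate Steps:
J(X) = 1/X
E = 1672
Y(o, C) = 1/o
q = -⅔ (q = (1 - 5)/6 = (⅙)*(-4) = -⅔ ≈ -0.66667)
q*((10375 + E) + 7699) = -2*((10375 + 1672) + 7699)/3 = -2*(12047 + 7699)/3 = -⅔*19746 = -13164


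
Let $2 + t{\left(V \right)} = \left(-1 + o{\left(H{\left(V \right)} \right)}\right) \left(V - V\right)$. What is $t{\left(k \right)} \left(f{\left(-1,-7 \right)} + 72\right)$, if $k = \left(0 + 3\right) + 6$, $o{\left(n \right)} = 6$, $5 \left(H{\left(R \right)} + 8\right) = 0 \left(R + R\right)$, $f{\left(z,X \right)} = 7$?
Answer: $-158$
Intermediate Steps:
$H{\left(R \right)} = -8$ ($H{\left(R \right)} = -8 + \frac{0 \left(R + R\right)}{5} = -8 + \frac{0 \cdot 2 R}{5} = -8 + \frac{1}{5} \cdot 0 = -8 + 0 = -8$)
$k = 9$ ($k = 3 + 6 = 9$)
$t{\left(V \right)} = -2$ ($t{\left(V \right)} = -2 + \left(-1 + 6\right) \left(V - V\right) = -2 + 5 \cdot 0 = -2 + 0 = -2$)
$t{\left(k \right)} \left(f{\left(-1,-7 \right)} + 72\right) = - 2 \left(7 + 72\right) = \left(-2\right) 79 = -158$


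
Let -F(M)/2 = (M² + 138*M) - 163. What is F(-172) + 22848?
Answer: 11478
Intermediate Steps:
F(M) = 326 - 276*M - 2*M² (F(M) = -2*((M² + 138*M) - 163) = -2*(-163 + M² + 138*M) = 326 - 276*M - 2*M²)
F(-172) + 22848 = (326 - 276*(-172) - 2*(-172)²) + 22848 = (326 + 47472 - 2*29584) + 22848 = (326 + 47472 - 59168) + 22848 = -11370 + 22848 = 11478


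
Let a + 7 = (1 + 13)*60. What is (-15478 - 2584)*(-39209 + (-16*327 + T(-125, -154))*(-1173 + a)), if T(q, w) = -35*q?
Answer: -4554712602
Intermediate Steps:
a = 833 (a = -7 + (1 + 13)*60 = -7 + 14*60 = -7 + 840 = 833)
(-15478 - 2584)*(-39209 + (-16*327 + T(-125, -154))*(-1173 + a)) = (-15478 - 2584)*(-39209 + (-16*327 - 35*(-125))*(-1173 + 833)) = -18062*(-39209 + (-5232 + 4375)*(-340)) = -18062*(-39209 - 857*(-340)) = -18062*(-39209 + 291380) = -18062*252171 = -4554712602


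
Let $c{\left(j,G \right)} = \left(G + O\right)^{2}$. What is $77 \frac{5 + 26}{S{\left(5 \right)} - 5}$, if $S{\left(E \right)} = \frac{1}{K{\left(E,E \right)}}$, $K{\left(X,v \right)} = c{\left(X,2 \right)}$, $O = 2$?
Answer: $- \frac{38192}{79} \approx -483.44$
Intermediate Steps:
$c{\left(j,G \right)} = \left(2 + G\right)^{2}$ ($c{\left(j,G \right)} = \left(G + 2\right)^{2} = \left(2 + G\right)^{2}$)
$K{\left(X,v \right)} = 16$ ($K{\left(X,v \right)} = \left(2 + 2\right)^{2} = 4^{2} = 16$)
$S{\left(E \right)} = \frac{1}{16}$
$77 \frac{5 + 26}{S{\left(5 \right)} - 5} = 77 \frac{5 + 26}{\frac{1}{16} - 5} = 77 \frac{31}{- \frac{79}{16}} = 77 \cdot 31 \left(- \frac{16}{79}\right) = 77 \left(- \frac{496}{79}\right) = - \frac{38192}{79}$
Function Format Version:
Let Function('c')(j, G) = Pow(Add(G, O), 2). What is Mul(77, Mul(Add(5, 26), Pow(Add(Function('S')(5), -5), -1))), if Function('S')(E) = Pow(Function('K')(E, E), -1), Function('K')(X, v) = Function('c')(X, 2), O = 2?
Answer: Rational(-38192, 79) ≈ -483.44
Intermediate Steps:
Function('c')(j, G) = Pow(Add(2, G), 2) (Function('c')(j, G) = Pow(Add(G, 2), 2) = Pow(Add(2, G), 2))
Function('K')(X, v) = 16 (Function('K')(X, v) = Pow(Add(2, 2), 2) = Pow(4, 2) = 16)
Function('S')(E) = Rational(1, 16) (Function('S')(E) = Pow(16, -1) = Rational(1, 16))
Mul(77, Mul(Add(5, 26), Pow(Add(Function('S')(5), -5), -1))) = Mul(77, Mul(Add(5, 26), Pow(Add(Rational(1, 16), -5), -1))) = Mul(77, Mul(31, Pow(Rational(-79, 16), -1))) = Mul(77, Mul(31, Rational(-16, 79))) = Mul(77, Rational(-496, 79)) = Rational(-38192, 79)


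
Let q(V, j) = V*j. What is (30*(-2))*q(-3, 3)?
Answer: 540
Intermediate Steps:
(30*(-2))*q(-3, 3) = (30*(-2))*(-3*3) = -60*(-9) = 540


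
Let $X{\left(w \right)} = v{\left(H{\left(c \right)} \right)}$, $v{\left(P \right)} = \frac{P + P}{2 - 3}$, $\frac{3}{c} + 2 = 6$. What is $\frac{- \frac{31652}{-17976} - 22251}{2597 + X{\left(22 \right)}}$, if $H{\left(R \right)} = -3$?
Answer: $- \frac{99988081}{11697882} \approx -8.5475$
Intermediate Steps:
$c = \frac{3}{4}$ ($c = \frac{3}{-2 + 6} = \frac{3}{4} \approx 0.75$)
$v{\left(P \right)} = - 2 P$ ($v{\left(P \right)} = \frac{2 P}{-1} = 2 P \left(-1\right) = - 2 P$)
$X{\left(w \right)} = 6$ ($X{\left(w \right)} = \left(-2\right) \left(-3\right) = 6$)
$\frac{- \frac{31652}{-17976} - 22251}{2597 + X{\left(22 \right)}} = \frac{- \frac{31652}{-17976} - 22251}{2597 + 6} = \frac{\left(-31652\right) \left(- \frac{1}{17976}\right) - 22251}{2603} = \left(\frac{7913}{4494} - 22251\right) \frac{1}{2603} = \left(- \frac{99988081}{4494}\right) \frac{1}{2603} = - \frac{99988081}{11697882}$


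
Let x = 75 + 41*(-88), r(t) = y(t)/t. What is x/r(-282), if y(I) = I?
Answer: -3533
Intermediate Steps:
r(t) = 1 (r(t) = t/t = 1)
x = -3533 (x = 75 - 3608 = -3533)
x/r(-282) = -3533/1 = -3533*1 = -3533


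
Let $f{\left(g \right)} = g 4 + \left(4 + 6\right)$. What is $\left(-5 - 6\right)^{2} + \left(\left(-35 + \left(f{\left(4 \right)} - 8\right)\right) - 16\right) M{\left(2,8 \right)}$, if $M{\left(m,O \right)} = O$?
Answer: $-143$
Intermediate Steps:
$f{\left(g \right)} = 10 + 4 g$ ($f{\left(g \right)} = 4 g + 10 = 10 + 4 g$)
$\left(-5 - 6\right)^{2} + \left(\left(-35 + \left(f{\left(4 \right)} - 8\right)\right) - 16\right) M{\left(2,8 \right)} = \left(-5 - 6\right)^{2} + \left(\left(-35 + \left(\left(10 + 4 \cdot 4\right) - 8\right)\right) - 16\right) 8 = \left(-11\right)^{2} + \left(\left(-35 + \left(\left(10 + 16\right) - 8\right)\right) - 16\right) 8 = 121 + \left(\left(-35 + \left(26 - 8\right)\right) - 16\right) 8 = 121 + \left(\left(-35 + 18\right) - 16\right) 8 = 121 + \left(-17 - 16\right) 8 = 121 - 264 = -143$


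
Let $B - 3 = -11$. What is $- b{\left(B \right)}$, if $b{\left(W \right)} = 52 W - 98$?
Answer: $514$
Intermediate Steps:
$B = -8$ ($B = 3 - 11 = -8$)
$b{\left(W \right)} = -98 + 52 W$
$- b{\left(B \right)} = - (-98 + 52 \left(-8\right)) = - (-98 - 416) = \left(-1\right) \left(-514\right) = 514$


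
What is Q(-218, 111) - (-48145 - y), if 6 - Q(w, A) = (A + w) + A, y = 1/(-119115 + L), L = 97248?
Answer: 1052830448/21867 ≈ 48147.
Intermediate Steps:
y = -1/21867 (y = 1/(-119115 + 97248) = 1/(-21867) = -1/21867 ≈ -4.5731e-5)
Q(w, A) = 6 - w - 2*A (Q(w, A) = 6 - ((A + w) + A) = 6 - (w + 2*A) = 6 + (-w - 2*A) = 6 - w - 2*A)
Q(-218, 111) - (-48145 - y) = (6 - 1*(-218) - 2*111) - (-48145 - 1*(-1/21867)) = (6 + 218 - 222) - (-48145 + 1/21867) = 2 - 1*(-1052786714/21867) = 2 + 1052786714/21867 = 1052830448/21867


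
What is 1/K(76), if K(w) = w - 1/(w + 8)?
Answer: 84/6383 ≈ 0.013160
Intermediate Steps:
K(w) = w - 1/(8 + w)
1/K(76) = 1/((-1 + 76**2 + 8*76)/(8 + 76)) = 1/((-1 + 5776 + 608)/84) = 1/((1/84)*6383) = 1/(6383/84) = 84/6383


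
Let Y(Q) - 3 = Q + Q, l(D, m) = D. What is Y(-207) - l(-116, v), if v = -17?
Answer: -295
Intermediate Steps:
Y(Q) = 3 + 2*Q (Y(Q) = 3 + (Q + Q) = 3 + 2*Q)
Y(-207) - l(-116, v) = (3 + 2*(-207)) - 1*(-116) = (3 - 414) + 116 = -411 + 116 = -295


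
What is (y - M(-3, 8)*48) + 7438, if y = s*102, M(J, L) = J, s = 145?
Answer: 22372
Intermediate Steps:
y = 14790 (y = 145*102 = 14790)
(y - M(-3, 8)*48) + 7438 = (14790 - (-3)*48) + 7438 = (14790 - 1*(-144)) + 7438 = (14790 + 144) + 7438 = 14934 + 7438 = 22372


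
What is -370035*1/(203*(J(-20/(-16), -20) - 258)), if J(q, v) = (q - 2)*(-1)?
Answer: 493380/69629 ≈ 7.0858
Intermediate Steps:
J(q, v) = 2 - q (J(q, v) = (-2 + q)*(-1) = 2 - q)
-370035*1/(203*(J(-20/(-16), -20) - 258)) = -370035*1/(203*((2 - (-20)/(-16)) - 258)) = -370035*1/(203*((2 - (-20)*(-1)/16) - 258)) = -370035*1/(203*((2 - 1*5/4) - 258)) = -370035*1/(203*((2 - 5/4) - 258)) = -370035*1/(203*(3/4 - 258)) = -370035/((-1029/4*203)) = -370035/(-208887/4) = -370035*(-4/208887) = 493380/69629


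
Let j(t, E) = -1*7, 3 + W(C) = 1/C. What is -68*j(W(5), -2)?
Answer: 476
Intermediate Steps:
W(C) = -3 + 1/C
j(t, E) = -7
-68*j(W(5), -2) = -68*(-7) = 476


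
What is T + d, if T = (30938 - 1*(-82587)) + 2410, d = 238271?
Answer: 354206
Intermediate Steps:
T = 115935 (T = (30938 + 82587) + 2410 = 113525 + 2410 = 115935)
T + d = 115935 + 238271 = 354206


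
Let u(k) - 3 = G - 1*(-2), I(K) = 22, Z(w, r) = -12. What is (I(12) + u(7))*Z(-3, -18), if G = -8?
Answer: -228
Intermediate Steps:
u(k) = -3 (u(k) = 3 + (-8 - 1*(-2)) = 3 + (-8 + 2) = 3 - 6 = -3)
(I(12) + u(7))*Z(-3, -18) = (22 - 3)*(-12) = 19*(-12) = -228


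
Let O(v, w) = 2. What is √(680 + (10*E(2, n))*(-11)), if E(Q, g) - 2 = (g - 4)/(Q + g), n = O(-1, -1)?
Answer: √515 ≈ 22.694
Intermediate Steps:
n = 2
E(Q, g) = 2 + (-4 + g)/(Q + g) (E(Q, g) = 2 + (g - 4)/(Q + g) = 2 + (-4 + g)/(Q + g))
√(680 + (10*E(2, n))*(-11)) = √(680 + (10*((-4 + 2*2 + 3*2)/(2 + 2)))*(-11)) = √(680 + (10*((-4 + 4 + 6)/4))*(-11)) = √(680 + (10*((¼)*6))*(-11)) = √(680 + (10*(3/2))*(-11)) = √(680 + 15*(-11)) = √(680 - 165) = √515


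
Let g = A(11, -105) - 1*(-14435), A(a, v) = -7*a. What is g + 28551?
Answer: 42909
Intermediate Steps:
g = 14358 (g = -7*11 - 1*(-14435) = -77 + 14435 = 14358)
g + 28551 = 14358 + 28551 = 42909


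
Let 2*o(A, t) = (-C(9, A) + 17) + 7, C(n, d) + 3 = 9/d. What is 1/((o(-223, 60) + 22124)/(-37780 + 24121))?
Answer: -3045957/4936667 ≈ -0.61701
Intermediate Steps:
C(n, d) = -3 + 9/d
o(A, t) = 27/2 - 9/(2*A) (o(A, t) = ((-(-3 + 9/A) + 17) + 7)/2 = (((3 - 9/A) + 17) + 7)/2 = ((20 - 9/A) + 7)/2 = (27 - 9/A)/2 = 27/2 - 9/(2*A))
1/((o(-223, 60) + 22124)/(-37780 + 24121)) = 1/(((9/2)*(-1 + 3*(-223))/(-223) + 22124)/(-37780 + 24121)) = 1/(((9/2)*(-1/223)*(-1 - 669) + 22124)/(-13659)) = 1/(((9/2)*(-1/223)*(-670) + 22124)*(-1/13659)) = 1/((3015/223 + 22124)*(-1/13659)) = 1/((4936667/223)*(-1/13659)) = 1/(-4936667/3045957) = -3045957/4936667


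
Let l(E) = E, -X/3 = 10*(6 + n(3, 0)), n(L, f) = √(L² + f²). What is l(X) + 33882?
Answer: 33612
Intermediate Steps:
X = -270 (X = -30*(6 + √(3² + 0²)) = -30*(6 + √(9 + 0)) = -30*(6 + √9) = -30*(6 + 3) = -30*9 = -3*90 = -270)
l(X) + 33882 = -270 + 33882 = 33612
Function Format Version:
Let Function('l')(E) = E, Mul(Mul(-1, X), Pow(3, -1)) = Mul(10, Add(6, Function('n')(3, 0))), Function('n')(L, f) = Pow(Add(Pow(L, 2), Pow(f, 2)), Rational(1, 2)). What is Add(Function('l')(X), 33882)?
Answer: 33612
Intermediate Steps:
X = -270 (X = Mul(-3, Mul(10, Add(6, Pow(Add(Pow(3, 2), Pow(0, 2)), Rational(1, 2))))) = Mul(-3, Mul(10, Add(6, Pow(Add(9, 0), Rational(1, 2))))) = Mul(-3, Mul(10, Add(6, Pow(9, Rational(1, 2))))) = Mul(-3, Mul(10, Add(6, 3))) = Mul(-3, Mul(10, 9)) = Mul(-3, 90) = -270)
Add(Function('l')(X), 33882) = Add(-270, 33882) = 33612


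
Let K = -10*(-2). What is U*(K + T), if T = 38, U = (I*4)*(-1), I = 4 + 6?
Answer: -2320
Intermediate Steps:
I = 10
K = 20
U = -40 (U = (10*4)*(-1) = 40*(-1) = -40)
U*(K + T) = -40*(20 + 38) = -40*58 = -2320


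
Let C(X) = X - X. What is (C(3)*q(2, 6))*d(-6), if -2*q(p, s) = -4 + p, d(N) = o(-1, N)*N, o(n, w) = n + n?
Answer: 0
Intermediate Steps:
o(n, w) = 2*n
C(X) = 0
d(N) = -2*N (d(N) = (2*(-1))*N = -2*N)
q(p, s) = 2 - p/2 (q(p, s) = -(-4 + p)/2 = 2 - p/2)
(C(3)*q(2, 6))*d(-6) = (0*(2 - ½*2))*(-2*(-6)) = (0*(2 - 1))*12 = (0*1)*12 = 0*12 = 0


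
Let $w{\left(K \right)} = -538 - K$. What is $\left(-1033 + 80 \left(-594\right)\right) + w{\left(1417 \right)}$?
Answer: $-50508$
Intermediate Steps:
$\left(-1033 + 80 \left(-594\right)\right) + w{\left(1417 \right)} = \left(-1033 + 80 \left(-594\right)\right) - 1955 = \left(-1033 - 47520\right) - 1955 = -48553 - 1955 = -50508$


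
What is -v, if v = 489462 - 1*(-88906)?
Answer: -578368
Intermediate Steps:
v = 578368 (v = 489462 + 88906 = 578368)
-v = -1*578368 = -578368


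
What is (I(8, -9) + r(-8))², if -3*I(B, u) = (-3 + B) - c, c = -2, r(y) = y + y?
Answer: 3025/9 ≈ 336.11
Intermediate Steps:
r(y) = 2*y
I(B, u) = ⅓ - B/3 (I(B, u) = -((-3 + B) - 1*(-2))/3 = -((-3 + B) + 2)/3 = -(-1 + B)/3 = ⅓ - B/3)
(I(8, -9) + r(-8))² = ((⅓ - ⅓*8) + 2*(-8))² = ((⅓ - 8/3) - 16)² = (-7/3 - 16)² = (-55/3)² = 3025/9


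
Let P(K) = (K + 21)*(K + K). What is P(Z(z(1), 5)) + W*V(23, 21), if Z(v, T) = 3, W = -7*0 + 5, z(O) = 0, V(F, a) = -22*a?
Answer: -2166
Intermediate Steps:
W = 5 (W = 0 + 5 = 5)
P(K) = 2*K*(21 + K) (P(K) = (21 + K)*(2*K) = 2*K*(21 + K))
P(Z(z(1), 5)) + W*V(23, 21) = 2*3*(21 + 3) + 5*(-22*21) = 2*3*24 + 5*(-462) = 144 - 2310 = -2166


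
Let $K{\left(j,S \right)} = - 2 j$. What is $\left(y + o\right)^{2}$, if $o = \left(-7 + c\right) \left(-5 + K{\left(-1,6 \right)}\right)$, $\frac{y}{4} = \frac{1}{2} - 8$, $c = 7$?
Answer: $900$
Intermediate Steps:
$y = -30$ ($y = 4 \left(\frac{1}{2} - 8\right) = 4 \left(- \frac{15}{2}\right) = -30$)
$o = 0$ ($o = \left(-7 + 7\right) \left(-5 - -2\right) = 0 \left(-5 + 2\right) = 0 \left(-3\right) = 0$)
$\left(y + o\right)^{2} = \left(-30 + 0\right)^{2} = \left(-30\right)^{2} = 900$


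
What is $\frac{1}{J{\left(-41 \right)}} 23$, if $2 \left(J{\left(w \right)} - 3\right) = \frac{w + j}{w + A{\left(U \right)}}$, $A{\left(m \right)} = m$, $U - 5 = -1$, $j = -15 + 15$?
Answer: $\frac{1702}{263} \approx 6.4715$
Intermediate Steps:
$j = 0$
$U = 4$ ($U = 5 - 1 = 4$)
$J{\left(w \right)} = 3 + \frac{w}{2 \left(4 + w\right)}$ ($J{\left(w \right)} = 3 + \frac{\left(w + 0\right) \frac{1}{w + 4}}{2} = 3 + \frac{w \frac{1}{4 + w}}{2} = 3 + \frac{w}{2 \left(4 + w\right)}$)
$\frac{1}{J{\left(-41 \right)}} 23 = \frac{1}{\frac{1}{2} \frac{1}{4 - 41} \left(24 + 7 \left(-41\right)\right)} 23 = \frac{1}{\frac{1}{2} \frac{1}{-37} \left(24 - 287\right)} 23 = \frac{1}{\frac{1}{2} \left(- \frac{1}{37}\right) \left(-263\right)} 23 = \frac{1}{\frac{263}{74}} \cdot 23 = \frac{74}{263} \cdot 23 = \frac{1702}{263}$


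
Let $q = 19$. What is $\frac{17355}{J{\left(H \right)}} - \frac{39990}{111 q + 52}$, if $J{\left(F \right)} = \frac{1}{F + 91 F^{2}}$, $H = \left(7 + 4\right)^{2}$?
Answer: $\frac{49972486298070}{2161} \approx 2.3125 \cdot 10^{10}$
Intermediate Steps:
$H = 121$ ($H = 11^{2} = 121$)
$\frac{17355}{J{\left(H \right)}} - \frac{39990}{111 q + 52} = \frac{17355}{\frac{1}{121} \frac{1}{1 + 91 \cdot 121}} - \frac{39990}{111 \cdot 19 + 52} = \frac{17355}{\frac{1}{121} \frac{1}{1 + 11011}} - \frac{39990}{2109 + 52} = \frac{17355}{\frac{1}{121} \cdot \frac{1}{11012}} - \frac{39990}{2161} = 17355 \frac{1}{\frac{1}{1332452}} - \frac{39990}{2161} = 17355 \cdot 1332452 - \frac{39990}{2161} = 23124704460 - \frac{39990}{2161} = \frac{49972486298070}{2161}$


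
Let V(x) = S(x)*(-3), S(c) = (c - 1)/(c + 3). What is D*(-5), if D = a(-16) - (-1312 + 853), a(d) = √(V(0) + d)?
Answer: -2295 - 5*I*√15 ≈ -2295.0 - 19.365*I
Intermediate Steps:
S(c) = (-1 + c)/(3 + c)
V(x) = -3*(-1 + x)/(3 + x) (V(x) = ((-1 + x)/(3 + x))*(-3) = -3*(-1 + x)/(3 + x))
a(d) = √(1 + d) (a(d) = √(3*(1 - 1*0)/(3 + 0) + d) = √(3*(1 + 0)/3 + d) = √(3*(⅓)*1 + d) = √(1 + d))
D = 459 + I*√15 (D = √(1 - 16) - (-1312 + 853) = √(-15) - 1*(-459) = I*√15 + 459 = 459 + I*√15 ≈ 459.0 + 3.873*I)
D*(-5) = (459 + I*√15)*(-5) = -2295 - 5*I*√15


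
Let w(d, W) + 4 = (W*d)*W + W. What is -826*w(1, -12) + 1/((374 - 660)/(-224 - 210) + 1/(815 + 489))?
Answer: -19737971624/186689 ≈ -1.0573e+5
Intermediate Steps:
w(d, W) = -4 + W + d*W² (w(d, W) = -4 + ((W*d)*W + W) = -4 + (d*W² + W) = -4 + (W + d*W²) = -4 + W + d*W²)
-826*w(1, -12) + 1/((374 - 660)/(-224 - 210) + 1/(815 + 489)) = -826*(-4 - 12 + 1*(-12)²) + 1/((374 - 660)/(-224 - 210) + 1/(815 + 489)) = -826*(-4 - 12 + 1*144) + 1/(-286/(-434) + 1/1304) = -826*(-4 - 12 + 144) + 1/(-286*(-1/434) + 1/1304) = -826*128 + 1/(143/217 + 1/1304) = -105728 + 1/(186689/282968) = -105728 + 282968/186689 = -19737971624/186689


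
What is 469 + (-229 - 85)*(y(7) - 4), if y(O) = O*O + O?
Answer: -15859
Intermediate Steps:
y(O) = O + O² (y(O) = O² + O = O + O²)
469 + (-229 - 85)*(y(7) - 4) = 469 + (-229 - 85)*(7*(1 + 7) - 4) = 469 - 314*(7*8 - 4) = 469 - 314*(56 - 4) = 469 - 314*52 = 469 - 16328 = -15859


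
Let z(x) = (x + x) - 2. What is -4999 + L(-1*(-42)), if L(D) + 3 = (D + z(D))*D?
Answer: 206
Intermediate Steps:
z(x) = -2 + 2*x (z(x) = 2*x - 2 = -2 + 2*x)
L(D) = -3 + D*(-2 + 3*D) (L(D) = -3 + (D + (-2 + 2*D))*D = -3 + (-2 + 3*D)*D = -3 + D*(-2 + 3*D))
-4999 + L(-1*(-42)) = -4999 + (-3 - (-2)*(-42) + 3*(-1*(-42))²) = -4999 + (-3 - 2*42 + 3*42²) = -4999 + (-3 - 84 + 3*1764) = -4999 + (-3 - 84 + 5292) = -4999 + 5205 = 206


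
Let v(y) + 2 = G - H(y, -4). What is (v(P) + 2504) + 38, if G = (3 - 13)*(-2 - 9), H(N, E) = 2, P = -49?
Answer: 2648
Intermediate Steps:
G = 110 (G = -10*(-11) = 110)
v(y) = 106 (v(y) = -2 + (110 - 1*2) = -2 + (110 - 2) = -2 + 108 = 106)
(v(P) + 2504) + 38 = (106 + 2504) + 38 = 2610 + 38 = 2648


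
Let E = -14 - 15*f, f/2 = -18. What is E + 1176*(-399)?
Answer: -468698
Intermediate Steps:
f = -36 (f = 2*(-18) = -36)
E = 526 (E = -14 - 15*(-36) = -14 + 540 = 526)
E + 1176*(-399) = 526 + 1176*(-399) = 526 - 469224 = -468698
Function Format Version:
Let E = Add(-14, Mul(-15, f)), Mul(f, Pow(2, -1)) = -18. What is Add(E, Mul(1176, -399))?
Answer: -468698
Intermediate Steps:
f = -36 (f = Mul(2, -18) = -36)
E = 526 (E = Add(-14, Mul(-15, -36)) = Add(-14, 540) = 526)
Add(E, Mul(1176, -399)) = Add(526, Mul(1176, -399)) = Add(526, -469224) = -468698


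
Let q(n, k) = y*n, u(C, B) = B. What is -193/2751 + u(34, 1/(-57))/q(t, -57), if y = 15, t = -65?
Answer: -3574408/50962275 ≈ -0.070138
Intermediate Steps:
q(n, k) = 15*n
-193/2751 + u(34, 1/(-57))/q(t, -57) = -193/2751 + 1/((-57)*((15*(-65)))) = -193*1/2751 - 1/57/(-975) = -193/2751 - 1/57*(-1/975) = -193/2751 + 1/55575 = -3574408/50962275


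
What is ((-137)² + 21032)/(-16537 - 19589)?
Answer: -13267/12042 ≈ -1.1017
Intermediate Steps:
((-137)² + 21032)/(-16537 - 19589) = (18769 + 21032)/(-36126) = 39801*(-1/36126) = -13267/12042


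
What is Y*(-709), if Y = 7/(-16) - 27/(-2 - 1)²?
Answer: 38995/16 ≈ 2437.2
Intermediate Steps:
Y = -55/16 (Y = 7*(-1/16) - 27/((-3)²) = -7/16 - 27/9 = -7/16 - 27*⅑ = -7/16 - 3 = -55/16 ≈ -3.4375)
Y*(-709) = -55/16*(-709) = 38995/16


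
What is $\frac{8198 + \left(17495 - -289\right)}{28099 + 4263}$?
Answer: $\frac{1181}{1471} \approx 0.80286$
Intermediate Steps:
$\frac{8198 + \left(17495 - -289\right)}{28099 + 4263} = \frac{8198 + \left(17495 + 289\right)}{32362} = \left(8198 + 17784\right) \frac{1}{32362} = 25982 \cdot \frac{1}{32362} = \frac{1181}{1471}$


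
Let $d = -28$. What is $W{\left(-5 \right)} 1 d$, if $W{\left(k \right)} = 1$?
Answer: $-28$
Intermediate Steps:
$W{\left(-5 \right)} 1 d = 1 \cdot 1 \left(-28\right) = 1 \left(-28\right) = -28$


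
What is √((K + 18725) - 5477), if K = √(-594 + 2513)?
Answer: √(13248 + √1919) ≈ 115.29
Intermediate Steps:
K = √1919 ≈ 43.806
√((K + 18725) - 5477) = √((√1919 + 18725) - 5477) = √((18725 + √1919) - 5477) = √(13248 + √1919)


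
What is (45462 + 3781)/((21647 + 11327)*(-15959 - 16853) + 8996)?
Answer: -2141/47040604 ≈ -4.5514e-5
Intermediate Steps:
(45462 + 3781)/((21647 + 11327)*(-15959 - 16853) + 8996) = 49243/(32974*(-32812) + 8996) = 49243/(-1081942888 + 8996) = 49243/(-1081933892) = 49243*(-1/1081933892) = -2141/47040604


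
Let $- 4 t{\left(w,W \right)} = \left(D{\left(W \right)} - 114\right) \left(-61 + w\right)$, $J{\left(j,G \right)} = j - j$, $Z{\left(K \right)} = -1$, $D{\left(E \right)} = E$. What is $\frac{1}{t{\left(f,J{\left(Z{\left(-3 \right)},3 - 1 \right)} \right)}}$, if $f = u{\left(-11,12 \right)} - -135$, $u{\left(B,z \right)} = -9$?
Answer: $\frac{2}{3705} \approx 0.00053981$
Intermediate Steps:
$J{\left(j,G \right)} = 0$
$f = 126$ ($f = -9 - -135 = -9 + 135 = 126$)
$t{\left(w,W \right)} = - \frac{\left(-114 + W\right) \left(-61 + w\right)}{4}$ ($t{\left(w,W \right)} = - \frac{\left(W - 114\right) \left(-61 + w\right)}{4} = - \frac{\left(-114 + W\right) \left(-61 + w\right)}{4}$)
$\frac{1}{t{\left(f,J{\left(Z{\left(-3 \right)},3 - 1 \right)} \right)}} = \frac{1}{- \frac{3477}{2} + \frac{57}{2} \cdot 126 + \frac{61}{4} \cdot 0 - 0 \cdot 126} = \frac{1}{- \frac{3477}{2} + 3591 + 0 + 0} = \frac{1}{\frac{3705}{2}} = \frac{2}{3705}$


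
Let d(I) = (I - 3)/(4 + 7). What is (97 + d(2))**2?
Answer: 1136356/121 ≈ 9391.4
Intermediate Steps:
d(I) = -3/11 + I/11 (d(I) = (-3 + I)/11 = (-3 + I)*(1/11) = -3/11 + I/11)
(97 + d(2))**2 = (97 + (-3/11 + (1/11)*2))**2 = (97 + (-3/11 + 2/11))**2 = (97 - 1/11)**2 = (1066/11)**2 = 1136356/121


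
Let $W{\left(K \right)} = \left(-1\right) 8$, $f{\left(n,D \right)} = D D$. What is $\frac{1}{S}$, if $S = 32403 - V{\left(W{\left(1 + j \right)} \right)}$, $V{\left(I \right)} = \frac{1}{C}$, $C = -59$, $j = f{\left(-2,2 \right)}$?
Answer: $\frac{59}{1911778} \approx 3.0861 \cdot 10^{-5}$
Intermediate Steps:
$f{\left(n,D \right)} = D^{2}$
$j = 4$ ($j = 2^{2} = 4$)
$W{\left(K \right)} = -8$
$V{\left(I \right)} = - \frac{1}{59}$ ($V{\left(I \right)} = \frac{1}{-59} = - \frac{1}{59}$)
$S = \frac{1911778}{59}$ ($S = 32403 - - \frac{1}{59} = 32403 + \frac{1}{59} = \frac{1911778}{59} \approx 32403.0$)
$\frac{1}{S} = \frac{1}{\frac{1911778}{59}} = \frac{59}{1911778}$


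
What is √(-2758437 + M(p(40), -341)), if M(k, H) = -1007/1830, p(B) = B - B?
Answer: I*√9237731512110/1830 ≈ 1660.9*I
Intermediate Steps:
p(B) = 0
M(k, H) = -1007/1830 (M(k, H) = -1007*1/1830 = -1007/1830)
√(-2758437 + M(p(40), -341)) = √(-2758437 - 1007/1830) = √(-5047940717/1830) = I*√9237731512110/1830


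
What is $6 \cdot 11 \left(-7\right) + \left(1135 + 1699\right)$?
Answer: $2372$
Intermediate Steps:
$6 \cdot 11 \left(-7\right) + \left(1135 + 1699\right) = 66 \left(-7\right) + 2834 = -462 + 2834 = 2372$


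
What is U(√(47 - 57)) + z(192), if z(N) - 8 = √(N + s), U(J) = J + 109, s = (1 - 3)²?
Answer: 131 + I*√10 ≈ 131.0 + 3.1623*I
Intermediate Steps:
s = 4 (s = (-2)² = 4)
U(J) = 109 + J
z(N) = 8 + √(4 + N) (z(N) = 8 + √(N + 4) = 8 + √(4 + N))
U(√(47 - 57)) + z(192) = (109 + √(47 - 57)) + (8 + √(4 + 192)) = (109 + √(-10)) + (8 + √196) = (109 + I*√10) + (8 + 14) = (109 + I*√10) + 22 = 131 + I*√10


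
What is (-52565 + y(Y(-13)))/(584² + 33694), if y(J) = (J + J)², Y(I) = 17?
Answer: -51409/374750 ≈ -0.13718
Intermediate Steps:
y(J) = 4*J² (y(J) = (2*J)² = 4*J²)
(-52565 + y(Y(-13)))/(584² + 33694) = (-52565 + 4*17²)/(584² + 33694) = (-52565 + 4*289)/(341056 + 33694) = (-52565 + 1156)/374750 = -51409*1/374750 = -51409/374750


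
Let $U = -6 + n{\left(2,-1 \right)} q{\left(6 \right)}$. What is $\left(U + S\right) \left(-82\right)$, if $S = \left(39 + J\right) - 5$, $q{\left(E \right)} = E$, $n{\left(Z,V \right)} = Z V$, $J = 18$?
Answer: $-2788$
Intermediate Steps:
$n{\left(Z,V \right)} = V Z$
$U = -18$ ($U = -6 + \left(-1\right) 2 \cdot 6 = -6 - 12 = -18$)
$S = 52$ ($S = \left(39 + 18\right) - 5 = 57 - 5 = 52$)
$\left(U + S\right) \left(-82\right) = \left(-18 + 52\right) \left(-82\right) = 34 \left(-82\right) = -2788$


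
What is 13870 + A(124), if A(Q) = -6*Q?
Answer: 13126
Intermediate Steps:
13870 + A(124) = 13870 - 6*124 = 13870 - 744 = 13126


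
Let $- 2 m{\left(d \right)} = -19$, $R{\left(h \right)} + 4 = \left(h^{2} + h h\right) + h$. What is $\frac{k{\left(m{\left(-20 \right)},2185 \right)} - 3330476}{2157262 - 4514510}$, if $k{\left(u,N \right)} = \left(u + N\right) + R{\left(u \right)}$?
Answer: $\frac{6656191}{4714496} \approx 1.4119$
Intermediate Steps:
$R{\left(h \right)} = -4 + h + 2 h^{2}$ ($R{\left(h \right)} = -4 + \left(\left(h^{2} + h h\right) + h\right) = -4 + \left(\left(h^{2} + h^{2}\right) + h\right) = -4 + \left(2 h^{2} + h\right) = -4 + \left(h + 2 h^{2}\right) = -4 + h + 2 h^{2}$)
$m{\left(d \right)} = \frac{19}{2}$ ($m{\left(d \right)} = \left(- \frac{1}{2}\right) \left(-19\right) = \frac{19}{2}$)
$k{\left(u,N \right)} = -4 + N + 2 u + 2 u^{2}$ ($k{\left(u,N \right)} = \left(u + N\right) + \left(-4 + u + 2 u^{2}\right) = \left(N + u\right) + \left(-4 + u + 2 u^{2}\right) = -4 + N + 2 u + 2 u^{2}$)
$\frac{k{\left(m{\left(-20 \right)},2185 \right)} - 3330476}{2157262 - 4514510} = \frac{\left(-4 + 2185 + 2 \cdot \frac{19}{2} + 2 \left(\frac{19}{2}\right)^{2}\right) - 3330476}{2157262 - 4514510} = \frac{\left(-4 + 2185 + 19 + 2 \cdot \frac{361}{4}\right) - 3330476}{-2357248} = \left(\left(-4 + 2185 + 19 + \frac{361}{2}\right) - 3330476\right) \left(- \frac{1}{2357248}\right) = \left(\frac{4761}{2} - 3330476\right) \left(- \frac{1}{2357248}\right) = \left(- \frac{6656191}{2}\right) \left(- \frac{1}{2357248}\right) = \frac{6656191}{4714496}$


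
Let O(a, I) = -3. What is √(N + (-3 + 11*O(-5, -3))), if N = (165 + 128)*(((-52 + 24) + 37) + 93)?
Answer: 5*√1194 ≈ 172.77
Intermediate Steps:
N = 29886 (N = 293*((-28 + 37) + 93) = 293*(9 + 93) = 293*102 = 29886)
√(N + (-3 + 11*O(-5, -3))) = √(29886 + (-3 + 11*(-3))) = √(29886 + (-3 - 33)) = √(29886 - 36) = √29850 = 5*√1194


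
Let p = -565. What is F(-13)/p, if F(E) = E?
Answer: 13/565 ≈ 0.023009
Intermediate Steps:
F(-13)/p = -13/(-565) = -13*(-1/565) = 13/565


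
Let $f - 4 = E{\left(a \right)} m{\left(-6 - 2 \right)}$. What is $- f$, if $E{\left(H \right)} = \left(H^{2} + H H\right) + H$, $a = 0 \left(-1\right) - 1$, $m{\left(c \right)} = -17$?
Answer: $13$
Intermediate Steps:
$a = -1$ ($a = 0 - 1 = -1$)
$E{\left(H \right)} = H + 2 H^{2}$ ($E{\left(H \right)} = \left(H^{2} + H^{2}\right) + H = 2 H^{2} + H = H + 2 H^{2}$)
$f = -13$ ($f = 4 + - (1 + 2 \left(-1\right)) \left(-17\right) = 4 + - (1 - 2) \left(-17\right) = 4 + \left(-1\right) \left(-1\right) \left(-17\right) = 4 + 1 \left(-17\right) = 4 - 17 = -13$)
$- f = \left(-1\right) \left(-13\right) = 13$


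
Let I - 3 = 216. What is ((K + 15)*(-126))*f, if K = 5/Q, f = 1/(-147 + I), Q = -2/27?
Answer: 735/8 ≈ 91.875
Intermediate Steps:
I = 219 (I = 3 + 216 = 219)
Q = -2/27 (Q = -2*1/27 = -2/27 ≈ -0.074074)
f = 1/72 (f = 1/(-147 + 219) = 1/72 ≈ 0.013889)
K = -135/2 (K = 5/(-2/27) = 5*(-27/2) = -135/2 ≈ -67.500)
((K + 15)*(-126))*f = ((-135/2 + 15)*(-126))*(1/72) = -105/2*(-126)*(1/72) = 6615*(1/72) = 735/8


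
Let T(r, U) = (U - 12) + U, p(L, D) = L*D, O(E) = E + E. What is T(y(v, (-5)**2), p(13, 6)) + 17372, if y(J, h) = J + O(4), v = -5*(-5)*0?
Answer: 17516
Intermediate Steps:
O(E) = 2*E
v = 0 (v = 25*0 = 0)
y(J, h) = 8 + J (y(J, h) = J + 2*4 = J + 8 = 8 + J)
p(L, D) = D*L
T(r, U) = -12 + 2*U (T(r, U) = (-12 + U) + U = -12 + 2*U)
T(y(v, (-5)**2), p(13, 6)) + 17372 = (-12 + 2*(6*13)) + 17372 = (-12 + 2*78) + 17372 = (-12 + 156) + 17372 = 144 + 17372 = 17516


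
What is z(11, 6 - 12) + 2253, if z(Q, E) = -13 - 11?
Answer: 2229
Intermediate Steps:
z(Q, E) = -24
z(11, 6 - 12) + 2253 = -24 + 2253 = 2229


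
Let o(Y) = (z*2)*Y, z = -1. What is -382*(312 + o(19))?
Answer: -104668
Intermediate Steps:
o(Y) = -2*Y (o(Y) = (-1*2)*Y = -2*Y)
-382*(312 + o(19)) = -382*(312 - 2*19) = -382*(312 - 38) = -382*274 = -104668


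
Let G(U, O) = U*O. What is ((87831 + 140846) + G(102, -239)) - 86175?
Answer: 118124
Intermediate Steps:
G(U, O) = O*U
((87831 + 140846) + G(102, -239)) - 86175 = ((87831 + 140846) - 239*102) - 86175 = (228677 - 24378) - 86175 = 204299 - 86175 = 118124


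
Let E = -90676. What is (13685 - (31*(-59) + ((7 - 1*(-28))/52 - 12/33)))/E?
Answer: -8873831/51866672 ≈ -0.17109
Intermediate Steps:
(13685 - (31*(-59) + ((7 - 1*(-28))/52 - 12/33)))/E = (13685 - (31*(-59) + ((7 - 1*(-28))/52 - 12/33)))/(-90676) = (13685 - (-1829 + ((7 + 28)*(1/52) - 12*1/33)))*(-1/90676) = (13685 - (-1829 + (35*(1/52) - 4/11)))*(-1/90676) = (13685 - (-1829 + (35/52 - 4/11)))*(-1/90676) = (13685 - (-1829 + 177/572))*(-1/90676) = (13685 - 1*(-1046011/572))*(-1/90676) = (13685 + 1046011/572)*(-1/90676) = (8873831/572)*(-1/90676) = -8873831/51866672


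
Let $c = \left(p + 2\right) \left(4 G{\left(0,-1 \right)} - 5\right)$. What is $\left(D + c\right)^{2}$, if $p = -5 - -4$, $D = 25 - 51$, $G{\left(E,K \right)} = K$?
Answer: $1225$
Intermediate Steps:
$D = -26$
$p = -1$ ($p = -5 + 4 = -1$)
$c = -9$ ($c = \left(-1 + 2\right) \left(4 \left(-1\right) - 5\right) = 1 \left(-4 - 5\right) = 1 \left(-9\right) = -9$)
$\left(D + c\right)^{2} = \left(-26 - 9\right)^{2} = \left(-35\right)^{2} = 1225$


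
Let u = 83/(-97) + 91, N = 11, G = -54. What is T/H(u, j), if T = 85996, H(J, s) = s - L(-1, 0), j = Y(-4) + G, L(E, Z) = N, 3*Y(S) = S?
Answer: -257988/199 ≈ -1296.4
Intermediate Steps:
Y(S) = S/3
L(E, Z) = 11
j = -166/3 (j = (⅓)*(-4) - 54 = -4/3 - 54 = -166/3 ≈ -55.333)
u = 8744/97 (u = 83*(-1/97) + 91 = -83/97 + 91 = 8744/97 ≈ 90.144)
H(J, s) = -11 + s (H(J, s) = s - 1*11 = s - 11 = -11 + s)
T/H(u, j) = 85996/(-11 - 166/3) = 85996/(-199/3) = 85996*(-3/199) = -257988/199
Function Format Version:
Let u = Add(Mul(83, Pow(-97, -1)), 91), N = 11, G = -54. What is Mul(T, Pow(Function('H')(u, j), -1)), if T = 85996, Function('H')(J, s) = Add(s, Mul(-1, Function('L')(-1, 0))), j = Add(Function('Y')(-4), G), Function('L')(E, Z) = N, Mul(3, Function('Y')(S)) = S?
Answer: Rational(-257988, 199) ≈ -1296.4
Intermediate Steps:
Function('Y')(S) = Mul(Rational(1, 3), S)
Function('L')(E, Z) = 11
j = Rational(-166, 3) (j = Add(Mul(Rational(1, 3), -4), -54) = Add(Rational(-4, 3), -54) = Rational(-166, 3) ≈ -55.333)
u = Rational(8744, 97) (u = Add(Mul(83, Rational(-1, 97)), 91) = Add(Rational(-83, 97), 91) = Rational(8744, 97) ≈ 90.144)
Function('H')(J, s) = Add(-11, s) (Function('H')(J, s) = Add(s, Mul(-1, 11)) = Add(s, -11) = Add(-11, s))
Mul(T, Pow(Function('H')(u, j), -1)) = Mul(85996, Pow(Add(-11, Rational(-166, 3)), -1)) = Mul(85996, Pow(Rational(-199, 3), -1)) = Mul(85996, Rational(-3, 199)) = Rational(-257988, 199)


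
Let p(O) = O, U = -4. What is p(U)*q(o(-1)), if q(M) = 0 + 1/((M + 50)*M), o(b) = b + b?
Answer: 1/24 ≈ 0.041667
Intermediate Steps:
o(b) = 2*b
q(M) = 1/(M*(50 + M)) (q(M) = 0 + 1/((50 + M)*M) = 0 + 1/(M*(50 + M)) = 1/(M*(50 + M)))
p(U)*q(o(-1)) = -4/((2*(-1))*(50 + 2*(-1))) = -4/((-2)*(50 - 2)) = -(-2)/48 = -4*(-1/96) = 1/24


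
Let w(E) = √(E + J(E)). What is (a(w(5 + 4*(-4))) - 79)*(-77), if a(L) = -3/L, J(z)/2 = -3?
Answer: 6083 - 231*I*√17/17 ≈ 6083.0 - 56.026*I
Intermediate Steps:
J(z) = -6 (J(z) = 2*(-3) = -6)
w(E) = √(-6 + E) (w(E) = √(E - 6) = √(-6 + E))
(a(w(5 + 4*(-4))) - 79)*(-77) = (-3/√(-6 + (5 + 4*(-4))) - 79)*(-77) = (-3/√(-6 + (5 - 16)) - 79)*(-77) = (-3/√(-6 - 11) - 79)*(-77) = (-3*(-I*√17/17) - 79)*(-77) = (-(-3)*I*√17/17 - 79)*(-77) = (3*I*√17/17 - 79)*(-77) = (-79 + 3*I*√17/17)*(-77) = 6083 - 231*I*√17/17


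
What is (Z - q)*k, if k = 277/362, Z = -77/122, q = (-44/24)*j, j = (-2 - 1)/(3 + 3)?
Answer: -313841/264984 ≈ -1.1844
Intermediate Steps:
j = -1/2 (j = -3/6 = -3*1/6 = -1/2 ≈ -0.50000)
q = 11/12 (q = -44/24*(-1/2) = -44*1/24*(-1/2) = -11/6*(-1/2) = 11/12 ≈ 0.91667)
Z = -77/122 (Z = -77*1/122 = -77/122 ≈ -0.63115)
k = 277/362 (k = 277*(1/362) = 277/362 ≈ 0.76519)
(Z - q)*k = (-77/122 - 1*11/12)*(277/362) = (-77/122 - 11/12)*(277/362) = -1133/732*277/362 = -313841/264984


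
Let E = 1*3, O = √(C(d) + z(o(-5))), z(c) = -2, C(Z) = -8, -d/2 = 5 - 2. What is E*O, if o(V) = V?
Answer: 3*I*√10 ≈ 9.4868*I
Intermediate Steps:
d = -6 (d = -2*(5 - 2) = -2*3 = -6)
O = I*√10 (O = √(-8 - 2) = √(-10) = I*√10 ≈ 3.1623*I)
E = 3
E*O = 3*(I*√10) = 3*I*√10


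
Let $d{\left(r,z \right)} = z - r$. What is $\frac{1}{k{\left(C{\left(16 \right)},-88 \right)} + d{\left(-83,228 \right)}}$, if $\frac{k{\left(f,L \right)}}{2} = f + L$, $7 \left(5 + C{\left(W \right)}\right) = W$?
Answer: $\frac{7}{907} \approx 0.0077178$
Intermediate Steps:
$C{\left(W \right)} = -5 + \frac{W}{7}$
$k{\left(f,L \right)} = 2 L + 2 f$ ($k{\left(f,L \right)} = 2 \left(f + L\right) = 2 \left(L + f\right) = 2 L + 2 f$)
$\frac{1}{k{\left(C{\left(16 \right)},-88 \right)} + d{\left(-83,228 \right)}} = \frac{1}{\left(2 \left(-88\right) + 2 \left(-5 + \frac{1}{7} \cdot 16\right)\right) + \left(228 - -83\right)} = \frac{1}{\left(-176 + 2 \left(-5 + \frac{16}{7}\right)\right) + \left(228 + 83\right)} = \frac{1}{\left(-176 + 2 \left(- \frac{19}{7}\right)\right) + 311} = \frac{1}{\left(-176 - \frac{38}{7}\right) + 311} = \frac{1}{- \frac{1270}{7} + 311} = \frac{1}{\frac{907}{7}} = \frac{7}{907}$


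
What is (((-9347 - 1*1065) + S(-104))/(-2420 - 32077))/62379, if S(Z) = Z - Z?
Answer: 10412/2151888363 ≈ 4.8385e-6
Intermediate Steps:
S(Z) = 0
(((-9347 - 1*1065) + S(-104))/(-2420 - 32077))/62379 = (((-9347 - 1*1065) + 0)/(-2420 - 32077))/62379 = (((-9347 - 1065) + 0)/(-34497))*(1/62379) = ((-10412 + 0)*(-1/34497))*(1/62379) = -10412*(-1/34497)*(1/62379) = (10412/34497)*(1/62379) = 10412/2151888363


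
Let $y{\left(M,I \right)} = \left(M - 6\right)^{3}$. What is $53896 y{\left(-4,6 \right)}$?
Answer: $-53896000$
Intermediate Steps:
$y{\left(M,I \right)} = \left(-6 + M\right)^{3}$ ($y{\left(M,I \right)} = \left(M - 6\right)^{3} = \left(-6 + M\right)^{3}$)
$53896 y{\left(-4,6 \right)} = 53896 \left(-6 - 4\right)^{3} = 53896 \left(-10\right)^{3} = 53896 \left(-1000\right) = -53896000$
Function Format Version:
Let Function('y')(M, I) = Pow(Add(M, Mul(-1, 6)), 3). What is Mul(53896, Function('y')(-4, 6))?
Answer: -53896000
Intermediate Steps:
Function('y')(M, I) = Pow(Add(-6, M), 3) (Function('y')(M, I) = Pow(Add(M, -6), 3) = Pow(Add(-6, M), 3))
Mul(53896, Function('y')(-4, 6)) = Mul(53896, Pow(Add(-6, -4), 3)) = Mul(53896, Pow(-10, 3)) = Mul(53896, -1000) = -53896000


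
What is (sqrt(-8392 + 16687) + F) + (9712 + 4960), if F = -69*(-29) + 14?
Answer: 16687 + sqrt(8295) ≈ 16778.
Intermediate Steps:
F = 2015 (F = 2001 + 14 = 2015)
(sqrt(-8392 + 16687) + F) + (9712 + 4960) = (sqrt(-8392 + 16687) + 2015) + (9712 + 4960) = (sqrt(8295) + 2015) + 14672 = (2015 + sqrt(8295)) + 14672 = 16687 + sqrt(8295)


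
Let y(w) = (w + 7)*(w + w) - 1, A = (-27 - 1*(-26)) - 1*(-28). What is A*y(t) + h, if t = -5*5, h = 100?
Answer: 24373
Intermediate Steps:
A = 27 (A = (-27 + 26) + 28 = -1 + 28 = 27)
t = -25
y(w) = -1 + 2*w*(7 + w) (y(w) = (7 + w)*(2*w) - 1 = 2*w*(7 + w) - 1 = -1 + 2*w*(7 + w))
A*y(t) + h = 27*(-1 + 2*(-25)**2 + 14*(-25)) + 100 = 27*(-1 + 2*625 - 350) + 100 = 27*(-1 + 1250 - 350) + 100 = 27*899 + 100 = 24273 + 100 = 24373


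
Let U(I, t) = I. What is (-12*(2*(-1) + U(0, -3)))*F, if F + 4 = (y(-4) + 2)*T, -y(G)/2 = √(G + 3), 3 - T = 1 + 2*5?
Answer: -480 + 384*I ≈ -480.0 + 384.0*I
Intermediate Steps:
T = -8 (T = 3 - (1 + 2*5) = 3 - (1 + 10) = 3 - 1*11 = 3 - 11 = -8)
y(G) = -2*√(3 + G) (y(G) = -2*√(G + 3) = -2*√(3 + G))
F = -20 + 16*I (F = -4 + (-2*√(3 - 4) + 2)*(-8) = -4 + (-2*I + 2)*(-8) = -4 + (2 - 2*I)*(-8) = -4 + (-16 + 16*I) = -20 + 16*I ≈ -20.0 + 16.0*I)
(-12*(2*(-1) + U(0, -3)))*F = (-12*(2*(-1) + 0))*(-20 + 16*I) = (-12*(-2 + 0))*(-20 + 16*I) = (-12*(-2))*(-20 + 16*I) = 24*(-20 + 16*I) = -480 + 384*I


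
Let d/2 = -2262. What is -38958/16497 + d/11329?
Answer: -171995870/62298171 ≈ -2.7608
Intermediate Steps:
d = -4524 (d = 2*(-2262) = -4524)
-38958/16497 + d/11329 = -38958/16497 - 4524/11329 = -38958*1/16497 - 4524*1/11329 = -12986/5499 - 4524/11329 = -171995870/62298171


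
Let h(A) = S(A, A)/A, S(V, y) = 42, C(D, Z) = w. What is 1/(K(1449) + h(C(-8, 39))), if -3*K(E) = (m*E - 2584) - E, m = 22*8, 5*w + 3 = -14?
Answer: -51/4267477 ≈ -1.1951e-5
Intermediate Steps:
w = -17/5 (w = -⅗ + (⅕)*(-14) = -⅗ - 14/5 = -17/5 ≈ -3.4000)
C(D, Z) = -17/5
h(A) = 42/A
m = 176
K(E) = 2584/3 - 175*E/3 (K(E) = -((176*E - 2584) - E)/3 = -((-2584 + 176*E) - E)/3 = -(-2584 + 175*E)/3 = 2584/3 - 175*E/3)
1/(K(1449) + h(C(-8, 39))) = 1/((2584/3 - 175/3*1449) + 42/(-17/5)) = 1/((2584/3 - 84525) + 42*(-5/17)) = 1/(-250991/3 - 210/17) = 1/(-4267477/51) = -51/4267477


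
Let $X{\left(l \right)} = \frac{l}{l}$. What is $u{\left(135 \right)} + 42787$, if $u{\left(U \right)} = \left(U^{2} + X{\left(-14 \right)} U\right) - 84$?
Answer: $61063$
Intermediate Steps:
$X{\left(l \right)} = 1$
$u{\left(U \right)} = -84 + U + U^{2}$ ($u{\left(U \right)} = \left(U^{2} + 1 U\right) - 84 = \left(U^{2} + U\right) - 84 = \left(U + U^{2}\right) - 84 = -84 + U + U^{2}$)
$u{\left(135 \right)} + 42787 = \left(-84 + 135 + 135^{2}\right) + 42787 = \left(-84 + 135 + 18225\right) + 42787 = 18276 + 42787 = 61063$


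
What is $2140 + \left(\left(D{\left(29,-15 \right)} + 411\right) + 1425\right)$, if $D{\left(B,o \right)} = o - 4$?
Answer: $3957$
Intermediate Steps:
$D{\left(B,o \right)} = -4 + o$
$2140 + \left(\left(D{\left(29,-15 \right)} + 411\right) + 1425\right) = 2140 + \left(\left(\left(-4 - 15\right) + 411\right) + 1425\right) = 2140 + \left(\left(-19 + 411\right) + 1425\right) = 2140 + \left(392 + 1425\right) = 2140 + 1817 = 3957$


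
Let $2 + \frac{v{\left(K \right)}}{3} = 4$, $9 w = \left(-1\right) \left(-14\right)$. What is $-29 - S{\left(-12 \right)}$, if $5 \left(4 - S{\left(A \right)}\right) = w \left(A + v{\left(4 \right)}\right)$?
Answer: $- \frac{523}{15} \approx -34.867$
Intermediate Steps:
$w = \frac{14}{9}$ ($w = \frac{\left(-1\right) \left(-14\right)}{9} = \frac{1}{9} \cdot 14 = \frac{14}{9} \approx 1.5556$)
$v{\left(K \right)} = 6$ ($v{\left(K \right)} = -6 + 3 \cdot 4 = -6 + 12 = 6$)
$S{\left(A \right)} = \frac{32}{15} - \frac{14 A}{45}$ ($S{\left(A \right)} = 4 - \frac{\frac{14}{9} \left(A + 6\right)}{5} = 4 - \frac{\frac{14}{9} \left(6 + A\right)}{5} = 4 - \frac{\frac{28}{3} + \frac{14 A}{9}}{5} = 4 - \left(\frac{28}{15} + \frac{14 A}{45}\right) = \frac{32}{15} - \frac{14 A}{45}$)
$-29 - S{\left(-12 \right)} = -29 - \left(\frac{32}{15} - - \frac{56}{15}\right) = -29 - \left(\frac{32}{15} + \frac{56}{15}\right) = -29 - \frac{88}{15} = - \frac{523}{15}$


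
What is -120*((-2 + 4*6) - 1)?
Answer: -2520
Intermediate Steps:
-120*((-2 + 4*6) - 1) = -120*((-2 + 24) - 1) = -120*(22 - 1) = -120*21 = -2520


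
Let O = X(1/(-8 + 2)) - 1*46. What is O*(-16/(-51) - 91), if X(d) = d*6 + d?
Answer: 1308875/306 ≈ 4277.4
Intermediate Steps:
X(d) = 7*d (X(d) = 6*d + d = 7*d)
O = -283/6 (O = 7/(-8 + 2) - 1*46 = 7/(-6) - 46 = 7*(-1/6) - 46 = -7/6 - 46 = -283/6 ≈ -47.167)
O*(-16/(-51) - 91) = -283*(-16/(-51) - 91)/6 = -283*(-16*(-1/51) - 91)/6 = -283*(16/51 - 91)/6 = -283/6*(-4625/51) = 1308875/306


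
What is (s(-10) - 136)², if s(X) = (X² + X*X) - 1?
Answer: 3969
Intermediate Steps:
s(X) = -1 + 2*X² (s(X) = (X² + X²) - 1 = 2*X² - 1 = -1 + 2*X²)
(s(-10) - 136)² = ((-1 + 2*(-10)²) - 136)² = ((-1 + 2*100) - 136)² = ((-1 + 200) - 136)² = (199 - 136)² = 63² = 3969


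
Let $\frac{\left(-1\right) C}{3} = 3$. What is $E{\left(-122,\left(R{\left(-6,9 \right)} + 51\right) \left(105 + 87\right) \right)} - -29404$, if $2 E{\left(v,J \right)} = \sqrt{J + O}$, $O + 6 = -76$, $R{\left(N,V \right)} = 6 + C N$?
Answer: $29404 + \frac{\sqrt{21230}}{2} \approx 29477.0$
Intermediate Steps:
$C = -9$ ($C = \left(-3\right) 3 = -9$)
$R{\left(N,V \right)} = 6 - 9 N$
$O = -82$ ($O = -6 - 76 = -82$)
$E{\left(v,J \right)} = \frac{\sqrt{-82 + J}}{2}$ ($E{\left(v,J \right)} = \frac{\sqrt{J - 82}}{2} = \frac{\sqrt{-82 + J}}{2}$)
$E{\left(-122,\left(R{\left(-6,9 \right)} + 51\right) \left(105 + 87\right) \right)} - -29404 = \frac{\sqrt{-82 + \left(\left(6 - -54\right) + 51\right) \left(105 + 87\right)}}{2} - -29404 = \frac{\sqrt{-82 + \left(\left(6 + 54\right) + 51\right) 192}}{2} + 29404 = \frac{\sqrt{-82 + \left(60 + 51\right) 192}}{2} + 29404 = \frac{\sqrt{-82 + 111 \cdot 192}}{2} + 29404 = \frac{\sqrt{-82 + 21312}}{2} + 29404 = \frac{\sqrt{21230}}{2} + 29404 = 29404 + \frac{\sqrt{21230}}{2}$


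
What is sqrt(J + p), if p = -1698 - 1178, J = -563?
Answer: I*sqrt(3439) ≈ 58.643*I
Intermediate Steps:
p = -2876
sqrt(J + p) = sqrt(-563 - 2876) = sqrt(-3439) = I*sqrt(3439)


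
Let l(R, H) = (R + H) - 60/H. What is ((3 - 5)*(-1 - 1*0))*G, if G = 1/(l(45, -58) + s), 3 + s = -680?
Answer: -29/10077 ≈ -0.0028778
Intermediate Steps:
l(R, H) = H + R - 60/H (l(R, H) = (H + R) - 60/H = H + R - 60/H)
s = -683 (s = -3 - 680 = -683)
G = -29/20154 (G = 1/((-58 + 45 - 60/(-58)) - 683) = 1/((-58 + 45 - 60*(-1/58)) - 683) = 1/((-58 + 45 + 30/29) - 683) = 1/(-347/29 - 683) = 1/(-20154/29) = -29/20154 ≈ -0.0014389)
((3 - 5)*(-1 - 1*0))*G = ((3 - 5)*(-1 - 1*0))*(-29/20154) = -2*(-1 + 0)*(-29/20154) = -2*(-1)*(-29/20154) = 2*(-29/20154) = -29/10077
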